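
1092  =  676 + 416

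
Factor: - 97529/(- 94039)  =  11^( - 1)*17^1*83^( - 1 )*103^(-1 )*5737^1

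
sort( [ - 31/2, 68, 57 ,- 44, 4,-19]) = [ - 44,-19, - 31/2, 4, 57,68] 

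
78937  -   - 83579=162516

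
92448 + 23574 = 116022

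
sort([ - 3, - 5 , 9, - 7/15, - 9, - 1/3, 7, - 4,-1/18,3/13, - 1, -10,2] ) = [ - 10, - 9, - 5,  -  4, - 3, - 1, - 7/15,-1/3, - 1/18,  3/13,2, 7, 9]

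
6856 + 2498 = 9354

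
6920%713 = 503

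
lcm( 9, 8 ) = 72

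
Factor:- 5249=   -  29^1* 181^1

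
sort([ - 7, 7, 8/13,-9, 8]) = [-9, -7,8/13,7,  8 ]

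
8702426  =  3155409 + 5547017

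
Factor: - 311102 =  - 2^1*11^1*79^1*179^1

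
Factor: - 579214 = - 2^1*289607^1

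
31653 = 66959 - 35306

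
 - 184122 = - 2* 92061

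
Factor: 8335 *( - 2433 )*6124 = - 2^2*3^1*5^1*811^1*1531^1  *1667^1=- 124188932820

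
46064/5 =46064/5  =  9212.80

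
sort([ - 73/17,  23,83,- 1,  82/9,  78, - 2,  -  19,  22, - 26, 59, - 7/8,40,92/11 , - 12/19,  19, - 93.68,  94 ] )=[-93.68, - 26, - 19,-73/17,-2, - 1, - 7/8,-12/19, 92/11,82/9, 19, 22, 23, 40  ,  59,78,83,94] 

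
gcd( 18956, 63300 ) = 4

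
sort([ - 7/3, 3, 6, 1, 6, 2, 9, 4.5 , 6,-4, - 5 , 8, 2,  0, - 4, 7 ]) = [ - 5, - 4,-4, - 7/3,  0,  1, 2, 2, 3,  4.5, 6, 6, 6, 7, 8,  9 ]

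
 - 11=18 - 29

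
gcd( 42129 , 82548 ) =9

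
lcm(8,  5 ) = 40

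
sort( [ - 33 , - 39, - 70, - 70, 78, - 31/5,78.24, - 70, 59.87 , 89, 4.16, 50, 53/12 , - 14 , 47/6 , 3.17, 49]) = [ - 70 ,- 70,- 70, - 39, - 33,-14, - 31/5, 3.17 , 4.16,53/12, 47/6,49,50, 59.87,  78,78.24, 89] 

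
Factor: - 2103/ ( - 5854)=2^(-1) * 3^1*701^1* 2927^( - 1) 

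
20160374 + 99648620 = 119808994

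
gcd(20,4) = 4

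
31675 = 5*6335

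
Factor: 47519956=2^2*11^1*1079999^1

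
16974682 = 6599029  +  10375653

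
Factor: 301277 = 23^1*13099^1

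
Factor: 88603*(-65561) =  - 5808901283 = -  53^1*251^1*353^1*1237^1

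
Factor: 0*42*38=0  =  0^1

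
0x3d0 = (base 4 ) 33100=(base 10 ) 976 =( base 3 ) 1100011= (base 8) 1720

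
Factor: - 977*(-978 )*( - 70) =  - 66885420 = - 2^2*3^1*5^1*7^1*163^1*977^1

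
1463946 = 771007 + 692939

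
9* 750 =6750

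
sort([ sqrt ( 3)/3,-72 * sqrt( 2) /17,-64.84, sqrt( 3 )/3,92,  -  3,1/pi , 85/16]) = [ - 64.84, - 72 * sqrt( 2)/17,-3, 1/pi, sqrt( 3) /3,sqrt(3)/3 , 85/16,92] 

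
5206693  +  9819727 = 15026420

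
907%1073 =907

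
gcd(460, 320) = 20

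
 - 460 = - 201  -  259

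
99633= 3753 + 95880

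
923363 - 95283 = 828080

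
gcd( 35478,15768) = 3942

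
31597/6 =31597/6 =5266.17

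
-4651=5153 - 9804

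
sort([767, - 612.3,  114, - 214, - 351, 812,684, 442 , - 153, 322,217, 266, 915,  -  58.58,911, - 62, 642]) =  [-612.3,-351, - 214, - 153, - 62, - 58.58,114, 217, 266, 322,442, 642  ,  684 , 767, 812, 911, 915]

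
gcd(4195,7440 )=5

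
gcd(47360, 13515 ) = 5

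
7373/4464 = 1  +  2909/4464 = 1.65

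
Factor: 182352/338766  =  232/431 = 2^3*29^1*431^( - 1 ) 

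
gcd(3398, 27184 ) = 3398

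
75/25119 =25/8373 = 0.00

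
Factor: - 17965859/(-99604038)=2^( - 1) * 3^( - 1)*29^( - 1 )*2339^1*7681^1 * 572437^( - 1)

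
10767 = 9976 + 791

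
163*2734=445642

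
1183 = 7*169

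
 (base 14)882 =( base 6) 11442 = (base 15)772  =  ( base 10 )1682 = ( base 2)11010010010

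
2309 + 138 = 2447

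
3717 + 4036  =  7753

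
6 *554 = 3324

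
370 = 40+330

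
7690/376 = 20+ 85/188 = 20.45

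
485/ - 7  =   - 70 + 5/7 = - 69.29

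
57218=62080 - 4862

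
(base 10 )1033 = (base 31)12a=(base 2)10000001001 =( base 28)18p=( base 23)1LL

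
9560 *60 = 573600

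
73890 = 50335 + 23555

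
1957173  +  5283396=7240569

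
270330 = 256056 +14274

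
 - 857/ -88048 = 857/88048 = 0.01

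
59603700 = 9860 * 6045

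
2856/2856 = 1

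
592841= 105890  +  486951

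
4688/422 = 11  +  23/211 =11.11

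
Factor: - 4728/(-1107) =1576/369 = 2^3*3^( - 2)* 41^ ( - 1)*197^1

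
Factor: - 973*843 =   -  820239 = -3^1*7^1*139^1*281^1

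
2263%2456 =2263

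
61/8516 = 61/8516 = 0.01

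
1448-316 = 1132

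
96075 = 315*305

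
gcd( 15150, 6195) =15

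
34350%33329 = 1021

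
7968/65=122 + 38/65 = 122.58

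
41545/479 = 86  +  351/479 = 86.73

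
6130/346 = 3065/173 = 17.72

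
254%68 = 50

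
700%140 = 0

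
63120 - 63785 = -665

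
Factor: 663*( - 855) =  - 3^3*5^1*13^1 *17^1*19^1 = - 566865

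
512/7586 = 256/3793 = 0.07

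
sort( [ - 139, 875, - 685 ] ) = [ - 685, - 139, 875 ] 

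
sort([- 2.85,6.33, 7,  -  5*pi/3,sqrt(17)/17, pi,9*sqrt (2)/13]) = [ - 5*pi/3,-2.85, sqrt( 17 )/17, 9*sqrt(2 ) /13,pi, 6.33,7]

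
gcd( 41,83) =1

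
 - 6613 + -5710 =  - 12323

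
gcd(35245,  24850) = 35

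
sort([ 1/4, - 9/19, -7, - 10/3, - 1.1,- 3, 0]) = [ - 7, - 10/3 , - 3, - 1.1, - 9/19,0,1/4]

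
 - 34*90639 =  - 3081726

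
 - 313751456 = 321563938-635315394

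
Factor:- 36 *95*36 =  -2^4*3^4*5^1*19^1 = - 123120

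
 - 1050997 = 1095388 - 2146385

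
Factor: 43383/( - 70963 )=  - 3^1*29^( -1)*2447^( -1)*14461^1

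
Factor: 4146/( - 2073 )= -2^1 = - 2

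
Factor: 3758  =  2^1 *1879^1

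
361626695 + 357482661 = 719109356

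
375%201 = 174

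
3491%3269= 222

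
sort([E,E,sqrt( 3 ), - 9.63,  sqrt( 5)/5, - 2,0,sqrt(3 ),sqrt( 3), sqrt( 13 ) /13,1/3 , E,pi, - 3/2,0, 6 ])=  [ - 9.63 , - 2, - 3/2 , 0,0, sqrt( 13) /13, 1/3 , sqrt(5 ) /5,sqrt(3), sqrt(3 ),sqrt(3),  E,  E,E,  pi, 6]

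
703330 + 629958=1333288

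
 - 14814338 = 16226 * (  -  913 )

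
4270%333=274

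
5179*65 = 336635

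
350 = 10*35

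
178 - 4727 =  - 4549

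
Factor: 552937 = 7^1 * 11^1 *43^1*167^1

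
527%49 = 37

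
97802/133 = 735+47/133 = 735.35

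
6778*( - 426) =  - 2887428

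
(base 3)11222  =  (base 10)134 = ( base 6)342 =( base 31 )4A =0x86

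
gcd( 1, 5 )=1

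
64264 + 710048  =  774312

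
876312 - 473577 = 402735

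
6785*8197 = 55616645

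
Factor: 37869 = 3^1*13^1*971^1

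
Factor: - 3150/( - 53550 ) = 17^ ( - 1 ) =1/17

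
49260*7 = 344820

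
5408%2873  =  2535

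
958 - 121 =837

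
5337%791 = 591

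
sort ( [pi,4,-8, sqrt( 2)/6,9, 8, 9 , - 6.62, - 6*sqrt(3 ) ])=[-6*sqrt(3 ), - 8, - 6.62,sqrt(2)/6, pi, 4, 8,9, 9] 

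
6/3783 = 2/1261  =  0.00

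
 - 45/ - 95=9/19 = 0.47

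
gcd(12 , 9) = 3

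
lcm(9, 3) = 9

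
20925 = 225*93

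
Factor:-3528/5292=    - 2^1*3^( - 1 ) =-2/3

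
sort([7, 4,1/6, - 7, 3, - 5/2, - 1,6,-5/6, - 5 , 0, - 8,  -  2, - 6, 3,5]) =[ - 8,-7,-6  ,-5, - 5/2  , - 2, - 1, - 5/6, 0, 1/6, 3, 3,  4,5, 6, 7 ] 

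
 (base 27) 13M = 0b1101000000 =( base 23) 1D4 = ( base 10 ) 832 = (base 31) qq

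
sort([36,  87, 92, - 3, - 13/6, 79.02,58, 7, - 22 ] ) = [ - 22, - 3, - 13/6,7,36,58, 79.02,  87, 92]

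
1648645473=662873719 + 985771754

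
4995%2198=599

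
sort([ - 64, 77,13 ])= [ - 64, 13, 77]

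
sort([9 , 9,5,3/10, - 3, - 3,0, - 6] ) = [ - 6,- 3,  -  3, 0,3/10,5,9,9]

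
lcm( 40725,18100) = 162900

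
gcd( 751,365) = 1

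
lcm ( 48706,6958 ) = 48706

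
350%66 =20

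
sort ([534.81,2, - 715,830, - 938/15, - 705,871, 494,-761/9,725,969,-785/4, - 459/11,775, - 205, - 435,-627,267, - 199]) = [ - 715, - 705, - 627, - 435, - 205,-199, - 785/4, - 761/9,-938/15, - 459/11, 2,267, 494,534.81,725,775,830,871, 969 ]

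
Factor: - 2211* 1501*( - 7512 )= 24930157032 = 2^3*3^2 * 11^1 * 19^1*67^1*79^1*313^1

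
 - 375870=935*( - 402)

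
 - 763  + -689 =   -  1452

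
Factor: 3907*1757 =7^1*251^1*3907^1= 6864599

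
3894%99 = 33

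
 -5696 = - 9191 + 3495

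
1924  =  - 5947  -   - 7871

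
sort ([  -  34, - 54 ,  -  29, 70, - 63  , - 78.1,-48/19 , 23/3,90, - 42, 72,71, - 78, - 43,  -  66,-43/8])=[ - 78.1, - 78,-66, - 63, - 54,-43, - 42, - 34,-29, - 43/8, - 48/19, 23/3 , 70, 71 , 72,90] 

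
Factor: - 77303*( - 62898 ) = 4862204094 = 2^1*3^1*11^1*23^1*953^1*3361^1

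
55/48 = 1 + 7/48 = 1.15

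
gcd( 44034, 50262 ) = 6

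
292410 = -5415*( - 54)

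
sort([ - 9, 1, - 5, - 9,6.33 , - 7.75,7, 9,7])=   [ - 9,-9 , - 7.75,-5,1, 6.33, 7,7,9 ] 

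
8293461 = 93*89177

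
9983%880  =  303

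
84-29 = 55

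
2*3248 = 6496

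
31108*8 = 248864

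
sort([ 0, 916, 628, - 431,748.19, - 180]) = [- 431, - 180, 0, 628, 748.19,916]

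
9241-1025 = 8216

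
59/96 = 59/96 = 0.61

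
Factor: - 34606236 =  - 2^2*3^1*7^1*101^1 *4079^1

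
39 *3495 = 136305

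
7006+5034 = 12040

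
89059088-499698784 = -410639696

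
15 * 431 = 6465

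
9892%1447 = 1210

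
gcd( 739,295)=1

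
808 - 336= 472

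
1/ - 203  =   - 1/203= -0.00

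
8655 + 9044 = 17699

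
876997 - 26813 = 850184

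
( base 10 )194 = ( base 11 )167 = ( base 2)11000010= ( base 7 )365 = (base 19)A4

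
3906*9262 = 36177372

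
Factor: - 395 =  - 5^1*79^1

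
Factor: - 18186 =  - 2^1 * 3^1*7^1*433^1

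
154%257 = 154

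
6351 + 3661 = 10012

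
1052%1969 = 1052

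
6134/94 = 65+12/47 =65.26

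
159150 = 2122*75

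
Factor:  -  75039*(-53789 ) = 3^1*19^2*149^1*25013^1  =  4036272771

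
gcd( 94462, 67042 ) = 2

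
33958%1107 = 748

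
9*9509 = 85581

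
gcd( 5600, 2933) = 7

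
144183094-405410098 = -261227004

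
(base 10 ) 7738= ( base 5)221423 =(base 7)31363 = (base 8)17072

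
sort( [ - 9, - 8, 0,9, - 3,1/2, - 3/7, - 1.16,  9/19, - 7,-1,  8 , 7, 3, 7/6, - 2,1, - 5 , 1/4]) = [ - 9,  -  8, - 7 , - 5 , - 3, -2,-1.16, - 1, -3/7,0, 1/4, 9/19, 1/2, 1,  7/6,3, 7,  8 , 9]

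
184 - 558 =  - 374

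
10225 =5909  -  -4316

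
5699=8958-3259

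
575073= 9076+565997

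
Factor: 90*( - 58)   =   - 5220 =- 2^2*3^2*5^1* 29^1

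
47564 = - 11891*( - 4 )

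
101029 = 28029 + 73000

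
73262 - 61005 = 12257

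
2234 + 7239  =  9473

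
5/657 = 5/657 = 0.01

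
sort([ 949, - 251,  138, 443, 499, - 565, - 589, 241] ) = [ - 589, - 565, - 251,138,241, 443,499,949]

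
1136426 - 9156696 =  - 8020270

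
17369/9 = 1929+8/9 = 1929.89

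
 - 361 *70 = - 25270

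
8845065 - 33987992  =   - 25142927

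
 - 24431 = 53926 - 78357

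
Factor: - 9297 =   -  3^2*1033^1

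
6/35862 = 1/5977 = 0.00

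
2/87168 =1/43584 = 0.00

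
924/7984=231/1996 =0.12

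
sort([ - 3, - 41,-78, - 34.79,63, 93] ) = [ - 78, - 41 , - 34.79, - 3,63, 93]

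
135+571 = 706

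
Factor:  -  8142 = - 2^1*3^1*23^1*59^1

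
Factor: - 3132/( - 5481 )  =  2^2*7^( - 1 ) = 4/7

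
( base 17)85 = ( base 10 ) 141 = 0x8D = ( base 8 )215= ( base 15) 96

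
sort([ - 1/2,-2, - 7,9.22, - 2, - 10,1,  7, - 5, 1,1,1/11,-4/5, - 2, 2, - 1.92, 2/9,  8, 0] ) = [ - 10,  -  7, - 5, - 2, - 2,-2 , - 1.92,  -  4/5, -1/2, 0, 1/11, 2/9, 1,1,1, 2, 7,8,9.22]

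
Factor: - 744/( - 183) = 2^3 *31^1*61^( - 1 ) = 248/61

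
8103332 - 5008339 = 3094993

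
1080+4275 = 5355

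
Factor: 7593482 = 2^1*13^1 * 292057^1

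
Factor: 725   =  5^2*29^1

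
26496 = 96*276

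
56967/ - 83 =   -  687+54/83 = -  686.35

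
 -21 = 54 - 75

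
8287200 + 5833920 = 14121120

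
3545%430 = 105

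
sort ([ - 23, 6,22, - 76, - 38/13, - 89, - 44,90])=[-89, - 76, - 44, - 23,- 38/13, 6, 22,90 ] 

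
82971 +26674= 109645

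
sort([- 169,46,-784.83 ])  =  [-784.83,- 169, 46 ] 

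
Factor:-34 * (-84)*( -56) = -2^6*3^1*7^2*17^1 = -159936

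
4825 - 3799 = 1026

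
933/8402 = 933/8402 = 0.11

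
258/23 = 11+5/23 = 11.22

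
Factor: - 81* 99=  - 8019 = - 3^6*11^1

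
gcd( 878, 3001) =1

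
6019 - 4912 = 1107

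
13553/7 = 1936 +1/7 = 1936.14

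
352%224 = 128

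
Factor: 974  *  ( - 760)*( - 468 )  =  346432320=2^6*3^2 * 5^1*13^1 * 19^1*487^1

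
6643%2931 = 781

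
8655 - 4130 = 4525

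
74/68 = 37/34  =  1.09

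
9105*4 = 36420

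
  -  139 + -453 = -592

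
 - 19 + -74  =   - 93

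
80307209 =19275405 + 61031804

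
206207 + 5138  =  211345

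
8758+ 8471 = 17229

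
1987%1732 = 255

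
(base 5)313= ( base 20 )43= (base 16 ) 53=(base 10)83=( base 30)2n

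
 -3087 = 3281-6368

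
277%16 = 5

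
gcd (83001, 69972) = 3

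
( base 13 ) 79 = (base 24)44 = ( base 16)64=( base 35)2u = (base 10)100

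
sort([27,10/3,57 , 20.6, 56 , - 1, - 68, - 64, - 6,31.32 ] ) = [ - 68 ,-64,-6,-1,10/3,20.6,27,31.32,56 , 57]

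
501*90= 45090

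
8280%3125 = 2030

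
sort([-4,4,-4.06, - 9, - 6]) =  [ - 9, - 6,-4.06, - 4, 4] 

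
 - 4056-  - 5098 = 1042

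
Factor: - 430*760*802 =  - 2^5*5^2*19^1 * 43^1*401^1 = - 262093600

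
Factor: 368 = 2^4*23^1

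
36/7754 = 18/3877=0.00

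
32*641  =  20512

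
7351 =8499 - 1148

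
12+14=26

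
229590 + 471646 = 701236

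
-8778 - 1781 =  - 10559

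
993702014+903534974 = 1897236988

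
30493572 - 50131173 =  - 19637601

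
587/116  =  587/116 = 5.06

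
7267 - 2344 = 4923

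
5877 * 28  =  164556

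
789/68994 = 263/22998 = 0.01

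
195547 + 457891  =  653438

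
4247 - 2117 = 2130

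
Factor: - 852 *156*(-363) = 2^4*3^3*11^2 *13^1*71^1 = 48247056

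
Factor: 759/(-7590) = - 2^( - 1)*5^( - 1) = - 1/10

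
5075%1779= 1517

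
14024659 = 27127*517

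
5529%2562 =405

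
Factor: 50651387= 1621^1*31247^1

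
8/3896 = 1/487 = 0.00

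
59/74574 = 59/74574  =  0.00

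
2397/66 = 36 + 7/22 = 36.32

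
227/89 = 227/89 = 2.55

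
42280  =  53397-11117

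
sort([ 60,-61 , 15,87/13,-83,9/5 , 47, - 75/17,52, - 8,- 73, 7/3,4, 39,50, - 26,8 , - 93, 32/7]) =[ - 93, - 83 , - 73, - 61 , - 26, - 8, - 75/17 , 9/5 , 7/3,  4, 32/7, 87/13 , 8,15,39, 47,50, 52, 60]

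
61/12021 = 61/12021= 0.01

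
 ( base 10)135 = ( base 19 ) 72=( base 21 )69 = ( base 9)160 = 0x87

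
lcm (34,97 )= 3298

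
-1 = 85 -86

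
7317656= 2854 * 2564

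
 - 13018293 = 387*( - 33639 ) 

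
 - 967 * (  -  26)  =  25142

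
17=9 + 8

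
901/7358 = 901/7358 = 0.12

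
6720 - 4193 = 2527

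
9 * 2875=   25875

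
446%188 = 70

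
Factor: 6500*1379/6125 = 2^2*7^( - 1) * 13^1*197^1 = 10244/7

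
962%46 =42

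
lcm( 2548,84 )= 7644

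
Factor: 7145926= 2^1* 3572963^1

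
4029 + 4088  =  8117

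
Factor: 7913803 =281^1 *28163^1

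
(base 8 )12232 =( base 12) 3076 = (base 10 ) 5274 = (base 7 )21243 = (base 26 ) 7KM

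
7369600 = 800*9212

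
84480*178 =15037440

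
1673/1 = 1673=1673.00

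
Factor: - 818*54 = - 44172 = -2^2  *  3^3*409^1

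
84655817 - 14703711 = 69952106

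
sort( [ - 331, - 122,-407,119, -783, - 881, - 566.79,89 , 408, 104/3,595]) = [-881,-783  , - 566.79,  -  407,  -  331, - 122,104/3,89, 119, 408,595 ]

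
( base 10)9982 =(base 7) 41050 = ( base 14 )38D0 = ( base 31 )ac0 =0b10011011111110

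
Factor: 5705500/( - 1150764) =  - 1426375/287691 =- 3^( - 1 )*5^3*17^( - 1) * 5641^ (-1 ) * 11411^1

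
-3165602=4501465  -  7667067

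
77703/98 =77703/98 = 792.89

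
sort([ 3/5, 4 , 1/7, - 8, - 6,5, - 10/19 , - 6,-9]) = [  -  9,-8, - 6, - 6, - 10/19, 1/7, 3/5,4,5]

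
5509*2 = 11018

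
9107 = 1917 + 7190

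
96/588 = 8/49 = 0.16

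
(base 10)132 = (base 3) 11220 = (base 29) 4G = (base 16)84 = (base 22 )60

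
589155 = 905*651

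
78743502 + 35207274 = 113950776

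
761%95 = 1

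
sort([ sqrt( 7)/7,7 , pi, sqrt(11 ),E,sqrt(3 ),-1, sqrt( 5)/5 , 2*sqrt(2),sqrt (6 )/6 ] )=[  -  1, sqrt( 7) /7, sqrt(6)/6, sqrt(5)/5, sqrt(3), E, 2*sqrt(2 ),pi, sqrt (11), 7] 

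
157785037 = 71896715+85888322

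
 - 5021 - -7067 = 2046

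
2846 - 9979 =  - 7133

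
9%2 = 1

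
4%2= 0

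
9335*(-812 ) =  - 7580020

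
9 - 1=8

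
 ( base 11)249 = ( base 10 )295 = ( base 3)101221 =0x127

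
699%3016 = 699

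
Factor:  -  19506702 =- 2^1*3^1*61^1*223^1*239^1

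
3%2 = 1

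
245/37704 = 245/37704 = 0.01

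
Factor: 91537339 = 3499^1*26161^1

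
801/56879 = 801/56879  =  0.01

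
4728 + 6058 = 10786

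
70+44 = 114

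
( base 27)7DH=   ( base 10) 5471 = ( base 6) 41155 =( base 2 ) 1010101011111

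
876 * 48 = 42048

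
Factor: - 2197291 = - 1097^1*2003^1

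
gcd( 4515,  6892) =1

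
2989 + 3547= 6536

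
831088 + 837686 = 1668774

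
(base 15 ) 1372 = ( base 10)4157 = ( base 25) 6G7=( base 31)4A3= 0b1000000111101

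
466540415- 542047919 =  - 75507504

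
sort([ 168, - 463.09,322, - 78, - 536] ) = [ - 536, - 463.09, - 78, 168,  322]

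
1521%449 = 174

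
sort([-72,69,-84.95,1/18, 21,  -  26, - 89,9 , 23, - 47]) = [ - 89, - 84.95, - 72 , - 47, - 26, 1/18,9, 21,23, 69] 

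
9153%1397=771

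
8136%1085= 541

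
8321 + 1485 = 9806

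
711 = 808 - 97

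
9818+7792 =17610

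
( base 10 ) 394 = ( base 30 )D4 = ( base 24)ga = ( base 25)FJ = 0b110001010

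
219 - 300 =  - 81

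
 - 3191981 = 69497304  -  72689285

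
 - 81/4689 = - 9/521 =- 0.02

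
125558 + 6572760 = 6698318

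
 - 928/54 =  - 18  +  22/27  =  -  17.19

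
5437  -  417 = 5020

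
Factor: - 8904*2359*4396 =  - 2^5*3^1*7^3* 53^1  *  157^1*337^1 = - 92335940256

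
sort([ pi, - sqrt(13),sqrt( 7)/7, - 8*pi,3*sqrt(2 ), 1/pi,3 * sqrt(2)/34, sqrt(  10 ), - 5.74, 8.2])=[-8 * pi , - 5.74 , - sqrt( 13), 3*sqrt(2 ) /34, 1/pi,sqrt(7) /7,pi, sqrt( 10), 3*sqrt(2), 8.2] 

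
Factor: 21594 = 2^1*3^1*59^1*61^1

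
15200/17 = 894 + 2/17 = 894.12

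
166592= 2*83296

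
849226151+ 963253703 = 1812479854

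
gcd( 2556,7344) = 36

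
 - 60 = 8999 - 9059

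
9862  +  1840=11702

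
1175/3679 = 1175/3679 = 0.32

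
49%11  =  5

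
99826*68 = 6788168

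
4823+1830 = 6653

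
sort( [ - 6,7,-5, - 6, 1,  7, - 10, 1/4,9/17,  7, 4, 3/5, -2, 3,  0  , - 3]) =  [ - 10, - 6, - 6, - 5 , - 3,-2, 0, 1/4,  9/17, 3/5, 1, 3,  4, 7,7, 7]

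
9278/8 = 1159+3/4=1159.75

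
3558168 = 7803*456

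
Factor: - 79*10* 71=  - 2^1*5^1*71^1*79^1=- 56090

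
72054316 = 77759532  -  5705216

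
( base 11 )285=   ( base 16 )14f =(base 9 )412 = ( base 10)335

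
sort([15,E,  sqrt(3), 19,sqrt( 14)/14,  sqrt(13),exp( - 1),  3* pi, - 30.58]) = [ - 30.58, sqrt( 14)/14, exp( - 1), sqrt( 3),E, sqrt( 13), 3*pi,15, 19] 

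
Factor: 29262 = 2^1*  3^1 * 4877^1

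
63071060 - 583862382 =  - 520791322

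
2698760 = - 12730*(-212 ) 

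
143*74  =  10582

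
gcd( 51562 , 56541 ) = 1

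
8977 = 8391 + 586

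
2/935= 2/935 = 0.00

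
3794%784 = 658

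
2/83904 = 1/41952 = 0.00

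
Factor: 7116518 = 2^1  *3558259^1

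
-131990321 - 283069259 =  - 415059580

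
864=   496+368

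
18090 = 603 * 30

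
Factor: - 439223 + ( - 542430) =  - 981653^1 =- 981653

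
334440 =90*3716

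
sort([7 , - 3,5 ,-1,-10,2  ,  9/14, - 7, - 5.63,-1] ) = [-10, - 7, - 5.63,- 3,  -  1 ,  -  1,9/14 , 2 , 5 , 7 ] 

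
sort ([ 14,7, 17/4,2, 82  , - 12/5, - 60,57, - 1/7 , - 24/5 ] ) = [ - 60, - 24/5,-12/5  , - 1/7,2, 17/4, 7, 14, 57 , 82]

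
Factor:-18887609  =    -  13^3 * 8597^1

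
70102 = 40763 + 29339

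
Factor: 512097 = 3^1 * 211^1*809^1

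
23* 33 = 759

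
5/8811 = 5/8811 = 0.00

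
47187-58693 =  - 11506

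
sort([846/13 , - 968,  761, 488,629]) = [ -968,846/13,488, 629,761 ] 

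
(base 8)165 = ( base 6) 313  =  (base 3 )11100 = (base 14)85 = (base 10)117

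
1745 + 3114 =4859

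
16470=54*305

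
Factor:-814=  -  2^1*11^1*37^1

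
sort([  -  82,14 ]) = [ -82,14 ]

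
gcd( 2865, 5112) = 3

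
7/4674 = 7/4674 = 0.00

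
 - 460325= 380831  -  841156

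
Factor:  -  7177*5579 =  - 7^1*797^1 * 7177^1 = - 40040483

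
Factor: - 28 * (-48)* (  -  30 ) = - 2^7*3^2*5^1*7^1  =  - 40320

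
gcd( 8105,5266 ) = 1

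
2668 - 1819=849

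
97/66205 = 97/66205  =  0.00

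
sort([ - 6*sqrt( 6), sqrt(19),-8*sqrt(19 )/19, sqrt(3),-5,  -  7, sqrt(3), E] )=[ - 6*sqrt(6), - 7, - 5,-8*sqrt(19) /19, sqrt(3 ), sqrt(3) , E, sqrt(19)]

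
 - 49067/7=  - 49067/7 = - 7009.57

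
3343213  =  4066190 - 722977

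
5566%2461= 644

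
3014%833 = 515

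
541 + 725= 1266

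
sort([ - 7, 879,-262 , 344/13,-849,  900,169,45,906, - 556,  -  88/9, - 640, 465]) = [ - 849,  -  640, - 556,-262, - 88/9, - 7,344/13,45, 169, 465, 879,900,  906] 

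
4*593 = 2372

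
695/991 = 695/991  =  0.70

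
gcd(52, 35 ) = 1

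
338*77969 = 26353522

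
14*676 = 9464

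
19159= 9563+9596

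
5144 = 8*643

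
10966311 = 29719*369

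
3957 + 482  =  4439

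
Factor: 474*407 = 192918 =2^1*3^1*11^1*37^1* 79^1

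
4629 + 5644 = 10273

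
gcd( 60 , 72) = 12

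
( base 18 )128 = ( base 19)107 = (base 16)170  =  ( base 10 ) 368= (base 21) HB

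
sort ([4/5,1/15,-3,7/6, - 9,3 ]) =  [-9, - 3,  1/15,4/5,  7/6,3 ] 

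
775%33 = 16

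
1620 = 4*405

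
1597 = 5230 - 3633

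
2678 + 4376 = 7054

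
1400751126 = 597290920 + 803460206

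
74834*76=5687384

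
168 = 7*24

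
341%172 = 169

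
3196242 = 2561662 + 634580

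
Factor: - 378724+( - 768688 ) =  -1147412 = - 2^2*7^1*43^1*953^1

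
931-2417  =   - 1486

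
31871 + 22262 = 54133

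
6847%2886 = 1075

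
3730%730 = 80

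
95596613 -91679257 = 3917356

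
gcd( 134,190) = 2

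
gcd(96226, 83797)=1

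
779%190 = 19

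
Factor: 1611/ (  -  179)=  - 3^2 =- 9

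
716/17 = 42 + 2/17 = 42.12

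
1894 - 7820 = - 5926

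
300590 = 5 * 60118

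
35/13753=35/13753 = 0.00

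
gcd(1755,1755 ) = 1755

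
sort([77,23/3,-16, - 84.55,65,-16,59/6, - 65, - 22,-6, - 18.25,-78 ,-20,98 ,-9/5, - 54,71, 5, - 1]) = [ - 84.55 , - 78,- 65,  -  54, - 22, - 20, - 18.25, - 16  , - 16 ,  -  6, - 9/5,-1,5,23/3,59/6, 65,  71,  77,98]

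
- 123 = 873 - 996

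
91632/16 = 5727 = 5727.00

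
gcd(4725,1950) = 75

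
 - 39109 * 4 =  - 156436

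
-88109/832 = -106 + 83/832  =  - 105.90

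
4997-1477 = 3520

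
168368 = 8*21046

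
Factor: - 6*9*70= -3780 =- 2^2*3^3*5^1 * 7^1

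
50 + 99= 149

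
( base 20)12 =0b10110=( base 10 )22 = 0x16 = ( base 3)211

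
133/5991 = 133/5991=0.02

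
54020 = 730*74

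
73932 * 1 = 73932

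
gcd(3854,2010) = 2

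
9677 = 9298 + 379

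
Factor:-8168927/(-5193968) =2^( - 4)*24971^( - 1)*628379^1 =628379/399536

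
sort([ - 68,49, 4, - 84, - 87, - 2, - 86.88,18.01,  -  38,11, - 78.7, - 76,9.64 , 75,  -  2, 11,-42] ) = [ - 87, - 86.88, - 84, - 78.7, - 76, - 68, - 42, - 38, - 2, - 2,  4,9.64,11,11,18.01, 49, 75] 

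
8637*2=17274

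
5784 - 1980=3804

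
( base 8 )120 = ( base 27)2q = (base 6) 212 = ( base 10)80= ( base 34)2c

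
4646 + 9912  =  14558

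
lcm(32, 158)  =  2528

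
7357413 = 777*9469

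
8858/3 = 2952 + 2/3  =  2952.67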